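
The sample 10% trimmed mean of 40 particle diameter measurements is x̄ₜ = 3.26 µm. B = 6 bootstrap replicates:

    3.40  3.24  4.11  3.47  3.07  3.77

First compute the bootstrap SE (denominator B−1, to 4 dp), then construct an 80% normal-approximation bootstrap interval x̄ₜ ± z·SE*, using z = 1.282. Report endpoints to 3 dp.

(2.778, 3.742)

Mean of replicates = 3.5100; sum of squared deviations = 0.7078; SE* = √(0.7078/5) = 0.3762
Margin = 1.282 × 0.3762 = 0.4823
Interval: 3.26 ± 0.4823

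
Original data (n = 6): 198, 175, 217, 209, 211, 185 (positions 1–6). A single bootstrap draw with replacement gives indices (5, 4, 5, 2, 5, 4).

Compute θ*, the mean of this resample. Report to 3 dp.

θ* = 204.333

Resample values: 211, 209, 211, 175, 211, 209.
Mean = (211 + 209 + 211 + 175 + 211 + 209) / 6 = 1226.0 / 6 = 204.333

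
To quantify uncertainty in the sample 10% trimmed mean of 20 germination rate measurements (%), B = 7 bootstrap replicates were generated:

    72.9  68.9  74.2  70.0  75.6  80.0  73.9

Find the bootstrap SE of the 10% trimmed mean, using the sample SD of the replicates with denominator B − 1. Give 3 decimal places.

SE* = 3.673

Bootstrap SE is the standard deviation of the 7 replicate 10% trimmed means.
Mean of replicates: (72.9 + 68.9 + 74.2 + 70.0 + 75.6 + 80.0 + 73.9) / 7 = 515.5000 / 7 = 73.6429
Sum of squared deviations: (−0.7429)² + (−4.7429)² + (+0.5571)² + (−3.6429)² + (+1.9571)² + (+6.3571)² + (+0.2571)² = 80.9371
Variance = 80.9371 / 6 = 13.4895
SE* = √13.4895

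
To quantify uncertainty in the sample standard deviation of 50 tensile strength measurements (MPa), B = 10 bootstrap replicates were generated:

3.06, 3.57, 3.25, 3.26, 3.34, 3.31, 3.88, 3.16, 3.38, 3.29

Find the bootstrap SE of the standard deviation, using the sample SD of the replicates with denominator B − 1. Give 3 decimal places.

SE* = 0.229

Bootstrap SE is the standard deviation of the 10 replicate standard deviations.
Mean of replicates: (3.06 + 3.57 + 3.25 + 3.26 + 3.34 + 3.31 + 3.88 + 3.16 + 3.38 + 3.29) / 10 = 33.5000 / 10 = 3.3500
Sum of squared deviations: (−0.2900)² + (+0.2200)² + (−0.1000)² + (−0.0900)² + (−0.0100)² + (−0.0400)² + (+0.5300)² + (−0.1900)² + (+0.0300)² + (−0.0600)² = 0.4738
Variance = 0.4738 / 9 = 0.0526
SE* = √0.0526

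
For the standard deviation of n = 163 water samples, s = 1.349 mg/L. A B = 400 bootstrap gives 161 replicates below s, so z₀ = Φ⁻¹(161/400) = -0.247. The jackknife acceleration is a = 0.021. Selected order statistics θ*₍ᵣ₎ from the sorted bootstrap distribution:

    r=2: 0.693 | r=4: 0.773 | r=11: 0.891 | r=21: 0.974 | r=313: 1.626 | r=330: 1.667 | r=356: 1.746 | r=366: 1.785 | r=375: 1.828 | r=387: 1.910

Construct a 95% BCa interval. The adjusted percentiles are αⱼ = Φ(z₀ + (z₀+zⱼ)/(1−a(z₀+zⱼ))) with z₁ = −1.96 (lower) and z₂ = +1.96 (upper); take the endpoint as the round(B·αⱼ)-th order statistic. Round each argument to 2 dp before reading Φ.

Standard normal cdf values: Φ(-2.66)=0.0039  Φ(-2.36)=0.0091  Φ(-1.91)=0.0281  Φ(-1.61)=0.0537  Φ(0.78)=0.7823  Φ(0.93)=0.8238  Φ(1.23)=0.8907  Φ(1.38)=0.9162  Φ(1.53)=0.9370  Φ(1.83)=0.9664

Lower: z₀ + z₁ = -0.247 + (-1.960) = -2.207; 1 − a(z₀+z₁) = 1 − (0.021)(-2.207) = 1.0463; argument = -0.247 + (-2.207)/1.0463 = -2.3562 → -2.36.
α₁ = Φ(-2.36) = 0.0091; rank = round(400 × 0.0091) = 4; θ*₍4₎ = 0.773.
Upper: z₀ + z₂ = 1.713; 1 − a(z₀+z₂) = 0.9640; argument = 1.5299 → 1.53; α₂ = 0.9370; rank = 375; θ*₍375₎ = 1.828.

(0.773, 1.828)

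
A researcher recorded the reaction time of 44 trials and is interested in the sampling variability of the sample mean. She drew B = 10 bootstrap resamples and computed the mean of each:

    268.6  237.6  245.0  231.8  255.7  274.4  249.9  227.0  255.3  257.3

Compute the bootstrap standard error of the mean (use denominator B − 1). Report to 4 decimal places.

Bootstrap SE is the standard deviation of the 10 replicate means.
Mean of replicates: (268.6 + 237.6 + 245.0 + 231.8 + 255.7 + 274.4 + 249.9 + 227.0 + 255.3 + 257.3) / 10 = 2502.60000 / 10 = 250.26000
Sum of squared deviations: (+18.34000)² + (−12.66000)² + (−5.26000)² + (−18.46000)² + (+5.44000)² + (+24.14000)² + (−0.36000)² + (−23.26000)² + (+5.04000)² + (+7.04000)² = 2093.52400
Variance = 2093.52400 / 9 = 232.61378
SE* = √232.61378

SE* = 15.2517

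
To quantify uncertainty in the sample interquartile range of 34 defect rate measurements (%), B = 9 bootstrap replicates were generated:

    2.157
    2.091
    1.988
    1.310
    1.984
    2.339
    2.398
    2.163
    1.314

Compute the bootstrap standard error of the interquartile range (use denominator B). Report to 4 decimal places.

SE* = 0.3760

Bootstrap SE is the standard deviation of the 9 replicate interquartile ranges.
Mean of replicates: (2.157 + 2.091 + 1.988 + 1.310 + 1.984 + 2.339 + 2.398 + 2.163 + 1.314) / 9 = 17.74400 / 9 = 1.97156
Sum of squared deviations: (+0.18544)² + (+0.11944)² + (+0.01644)² + (−0.66156)² + (+0.01244)² + (+0.36744)² + (+0.42644)² + (+0.19144)² + (−0.65756)² = 1.27264
Variance = 1.27264 / 9 = 0.14140
SE* = √0.14140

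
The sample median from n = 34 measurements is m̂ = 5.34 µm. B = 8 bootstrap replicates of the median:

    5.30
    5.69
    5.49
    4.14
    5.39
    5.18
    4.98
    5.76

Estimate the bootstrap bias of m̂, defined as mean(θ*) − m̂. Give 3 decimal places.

mean(θ*) = (5.30 + 5.69 + 5.49 + 4.14 + 5.39 + 5.18 + 4.98 + 5.76) / 8 = 5.2412
bias = 5.2412 − 5.34

bias = −0.099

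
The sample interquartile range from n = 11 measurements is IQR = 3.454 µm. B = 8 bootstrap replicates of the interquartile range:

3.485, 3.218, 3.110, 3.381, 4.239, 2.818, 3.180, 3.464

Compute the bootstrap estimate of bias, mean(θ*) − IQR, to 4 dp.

mean(θ*) = (3.485 + 3.218 + 3.110 + 3.381 + 4.239 + 2.818 + 3.180 + 3.464) / 8 = 3.36187
bias = 3.36187 − 3.454

bias = −0.0921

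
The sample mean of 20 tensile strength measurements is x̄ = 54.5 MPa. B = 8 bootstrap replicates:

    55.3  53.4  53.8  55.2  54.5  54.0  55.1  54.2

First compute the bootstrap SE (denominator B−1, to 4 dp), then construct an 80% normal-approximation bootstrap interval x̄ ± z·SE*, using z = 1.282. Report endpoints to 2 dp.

Mean of replicates = 54.4375; sum of squared deviations = 3.4988; SE* = √(3.4988/7) = 0.7070
Margin = 1.282 × 0.7070 = 0.906
Interval: 54.5 ± 0.906

(53.59, 55.41)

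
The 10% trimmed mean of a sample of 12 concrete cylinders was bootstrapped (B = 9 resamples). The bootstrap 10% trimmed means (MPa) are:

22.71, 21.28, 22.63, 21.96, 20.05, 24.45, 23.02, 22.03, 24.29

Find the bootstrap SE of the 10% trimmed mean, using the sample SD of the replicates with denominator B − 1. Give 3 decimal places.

SE* = 1.385

Bootstrap SE is the standard deviation of the 9 replicate 10% trimmed means.
Mean of replicates: (22.71 + 21.28 + 22.63 + 21.96 + 20.05 + 24.45 + 23.02 + 22.03 + 24.29) / 9 = 202.4200 / 9 = 22.4911
Sum of squared deviations: (+0.2189)² + (−1.2111)² + (+0.1389)² + (−0.5311)² + (−2.4411)² + (+1.9589)² + (+0.5289)² + (−0.4611)² + (+1.7989)² = 15.3407
Variance = 15.3407 / 8 = 1.9176
SE* = √1.9176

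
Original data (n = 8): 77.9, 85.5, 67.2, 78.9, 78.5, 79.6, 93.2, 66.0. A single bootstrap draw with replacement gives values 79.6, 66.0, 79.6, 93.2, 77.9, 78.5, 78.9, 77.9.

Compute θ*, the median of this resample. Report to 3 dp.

Sorted: 66.0, 77.9, 77.9, 78.5, 78.9, 79.6, 79.6, 93.2
Median = average of the two middle values = 78.700

θ* = 78.700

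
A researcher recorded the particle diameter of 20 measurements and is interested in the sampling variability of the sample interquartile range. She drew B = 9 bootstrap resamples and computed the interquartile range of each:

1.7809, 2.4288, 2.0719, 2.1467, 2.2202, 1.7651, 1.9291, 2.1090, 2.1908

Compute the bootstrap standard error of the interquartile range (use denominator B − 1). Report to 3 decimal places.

Bootstrap SE is the standard deviation of the 9 replicate interquartile ranges.
Mean of replicates: (1.7809 + 2.4288 + 2.0719 + 2.1467 + 2.2202 + 1.7651 + 1.9291 + 2.1090 + 2.1908) / 9 = 18.64250 / 9 = 2.07139
Sum of squared deviations: (−0.29049)² + (+0.35741)² + (+0.00051)² + (+0.07531)² + (+0.14881)² + (−0.30629)² + (−0.14229)² + (+0.03761)² + (+0.11941)² = 0.36968
Variance = 0.36968 / 8 = 0.04621
SE* = √0.04621

SE* = 0.215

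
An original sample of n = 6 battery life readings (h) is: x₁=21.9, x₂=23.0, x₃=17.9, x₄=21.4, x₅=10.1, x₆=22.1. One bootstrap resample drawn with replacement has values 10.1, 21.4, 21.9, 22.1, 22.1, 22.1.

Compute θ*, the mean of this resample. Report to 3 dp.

Mean = (10.1 + 21.4 + 21.9 + 22.1 + 22.1 + 22.1) / 6 = 119.70 / 6 = 19.950

θ* = 19.950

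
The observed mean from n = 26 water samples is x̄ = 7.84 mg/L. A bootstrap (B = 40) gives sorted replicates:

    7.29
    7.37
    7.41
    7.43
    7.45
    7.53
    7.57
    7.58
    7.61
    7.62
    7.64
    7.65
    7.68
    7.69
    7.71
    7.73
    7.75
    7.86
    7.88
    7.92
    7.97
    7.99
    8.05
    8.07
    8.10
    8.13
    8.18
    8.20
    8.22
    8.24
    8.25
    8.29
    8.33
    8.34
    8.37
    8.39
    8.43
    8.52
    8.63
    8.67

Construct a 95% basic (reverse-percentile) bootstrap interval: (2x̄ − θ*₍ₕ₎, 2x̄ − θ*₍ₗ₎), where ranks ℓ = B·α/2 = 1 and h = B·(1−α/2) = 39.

Percentile endpoints at ranks 1 and 39: θ*₍1₎ = 7.29, θ*₍39₎ = 8.63.
Basic interval reflects these around x̄:
  lower = 2 × 7.84 − 8.63 = 7.05
  upper = 2 × 7.84 − 7.29 = 8.39

(7.05, 8.39)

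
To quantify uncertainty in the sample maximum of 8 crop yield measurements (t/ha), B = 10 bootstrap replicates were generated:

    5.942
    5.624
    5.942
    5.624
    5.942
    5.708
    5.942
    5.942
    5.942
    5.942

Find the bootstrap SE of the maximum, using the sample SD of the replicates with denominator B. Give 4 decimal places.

Bootstrap SE is the standard deviation of the 10 replicate maximums.
Mean of replicates: (5.942 + 5.624 + 5.942 + 5.624 + 5.942 + 5.708 + 5.942 + 5.942 + 5.942 + 5.942) / 10 = 58.550000 / 10 = 5.855000
Sum of squared deviations: (+0.087000)² + (−0.231000)² + (+0.087000)² + (−0.231000)² + (+0.087000)² + (−0.147000)² + (+0.087000)² + (+0.087000)² + (+0.087000)² + (+0.087000)² = 0.181314
Variance = 0.181314 / 10 = 0.018131
SE* = √0.018131

SE* = 0.1347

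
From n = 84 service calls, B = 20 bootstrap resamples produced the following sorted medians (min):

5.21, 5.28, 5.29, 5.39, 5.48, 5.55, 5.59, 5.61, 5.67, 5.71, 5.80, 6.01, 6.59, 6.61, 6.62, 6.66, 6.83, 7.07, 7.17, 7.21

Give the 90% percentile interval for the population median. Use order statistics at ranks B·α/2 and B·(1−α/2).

α = 0.10; lower rank = 20 × 0.050 = 1; upper rank = 20 × 0.950 = 19.
The 1st smallest replicate is 5.21; the 19th is 7.17.

(5.21, 7.17)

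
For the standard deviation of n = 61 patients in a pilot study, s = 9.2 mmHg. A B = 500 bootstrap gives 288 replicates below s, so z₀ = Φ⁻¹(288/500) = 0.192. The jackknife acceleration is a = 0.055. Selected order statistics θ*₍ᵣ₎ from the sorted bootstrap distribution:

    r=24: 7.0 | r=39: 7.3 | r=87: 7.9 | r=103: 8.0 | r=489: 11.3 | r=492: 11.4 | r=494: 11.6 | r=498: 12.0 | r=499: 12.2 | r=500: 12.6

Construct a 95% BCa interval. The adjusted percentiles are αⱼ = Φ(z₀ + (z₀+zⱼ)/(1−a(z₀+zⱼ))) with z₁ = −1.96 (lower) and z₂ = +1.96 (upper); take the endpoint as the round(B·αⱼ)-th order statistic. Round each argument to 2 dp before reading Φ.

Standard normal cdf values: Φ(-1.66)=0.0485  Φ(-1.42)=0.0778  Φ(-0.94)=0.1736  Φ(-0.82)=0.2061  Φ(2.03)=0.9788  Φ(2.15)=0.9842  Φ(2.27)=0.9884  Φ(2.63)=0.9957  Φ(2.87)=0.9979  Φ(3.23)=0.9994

Lower: z₀ + z₁ = 0.192 + (-1.960) = -1.768; 1 − a(z₀+z₁) = 1 − (0.055)(-1.768) = 1.0972; argument = 0.192 + (-1.768)/1.0972 = -1.4193 → -1.42.
α₁ = Φ(-1.42) = 0.0778; rank = round(500 × 0.0778) = 39; θ*₍39₎ = 7.3.
Upper: z₀ + z₂ = 2.152; 1 − a(z₀+z₂) = 0.8816; argument = 2.6329 → 2.63; α₂ = 0.9957; rank = 498; θ*₍498₎ = 12.0.

(7.3, 12.0)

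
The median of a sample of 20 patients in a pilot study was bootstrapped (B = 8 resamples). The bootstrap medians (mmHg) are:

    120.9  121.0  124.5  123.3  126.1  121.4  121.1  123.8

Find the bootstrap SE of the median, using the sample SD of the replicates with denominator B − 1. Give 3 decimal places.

Bootstrap SE is the standard deviation of the 8 replicate medians.
Mean of replicates: (120.9 + 121.0 + 124.5 + 123.3 + 126.1 + 121.4 + 121.1 + 123.8) / 8 = 982.1000 / 8 = 122.7625
Sum of squared deviations: (−1.8625)² + (−1.7625)² + (+1.7375)² + (+0.5375)² + (+3.3375)² + (−1.3625)² + (−1.6625)² + (+1.0375)² = 26.7187
Variance = 26.7187 / 7 = 3.8170
SE* = √3.8170

SE* = 1.954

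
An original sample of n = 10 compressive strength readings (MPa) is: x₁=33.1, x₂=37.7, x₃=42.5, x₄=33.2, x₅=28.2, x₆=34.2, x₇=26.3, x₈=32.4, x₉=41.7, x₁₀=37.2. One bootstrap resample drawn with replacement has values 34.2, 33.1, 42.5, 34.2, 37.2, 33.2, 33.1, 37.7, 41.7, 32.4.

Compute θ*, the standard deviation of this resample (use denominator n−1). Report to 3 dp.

Mean = 35.9300; sum of squared deviations = 123.1210
s² = 123.1210 / 9 = 13.6801
s = √13.6801 = 3.699

θ* = 3.699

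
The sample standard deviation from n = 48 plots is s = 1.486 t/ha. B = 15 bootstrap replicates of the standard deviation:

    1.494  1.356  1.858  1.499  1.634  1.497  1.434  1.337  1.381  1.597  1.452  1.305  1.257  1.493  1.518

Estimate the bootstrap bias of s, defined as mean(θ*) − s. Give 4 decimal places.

mean(θ*) = (1.494 + 1.356 + 1.858 + 1.499 + 1.634 + 1.497 + 1.434 + 1.337 + 1.381 + 1.597 + 1.452 + 1.305 + 1.257 + 1.493 + 1.518) / 15 = 1.47413
bias = 1.47413 − 1.486

bias = −0.0119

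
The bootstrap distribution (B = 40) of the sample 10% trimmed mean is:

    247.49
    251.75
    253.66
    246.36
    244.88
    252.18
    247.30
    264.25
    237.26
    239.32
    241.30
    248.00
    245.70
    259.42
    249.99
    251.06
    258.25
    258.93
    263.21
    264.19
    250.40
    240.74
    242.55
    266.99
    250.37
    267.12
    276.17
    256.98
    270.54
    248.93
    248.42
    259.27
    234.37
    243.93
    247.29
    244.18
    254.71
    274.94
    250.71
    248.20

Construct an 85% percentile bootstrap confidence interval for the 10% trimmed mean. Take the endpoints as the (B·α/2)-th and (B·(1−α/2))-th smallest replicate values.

(239.32, 267.12)

Sorted replicates: 234.37, 237.26, 239.32, 240.74, 241.30, 242.55, 243.93, 244.18, 244.88, 245.70, 246.36, 247.29, 247.30, 247.49, 248.00, 248.20, 248.42, 248.93, 249.99, 250.37, 250.40, 250.71, 251.06, 251.75, 252.18, 253.66, 254.71, 256.98, 258.25, 258.93, 259.27, 259.42, 263.21, 264.19, 264.25, 266.99, 267.12, 270.54, 274.94, 276.17
α = 0.15; lower rank = 40 × 0.075 = 3; upper rank = 40 × 0.925 = 37.
The 3rd smallest replicate is 239.32; the 37th is 267.12.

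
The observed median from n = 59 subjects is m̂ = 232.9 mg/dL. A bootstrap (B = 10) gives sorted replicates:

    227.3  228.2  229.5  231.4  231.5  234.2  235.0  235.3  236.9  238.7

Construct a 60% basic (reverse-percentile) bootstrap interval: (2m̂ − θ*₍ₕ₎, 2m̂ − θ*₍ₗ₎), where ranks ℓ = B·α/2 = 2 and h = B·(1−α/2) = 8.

(230.5, 237.6)

Percentile endpoints at ranks 2 and 8: θ*₍2₎ = 228.2, θ*₍8₎ = 235.3.
Basic interval reflects these around m̂:
  lower = 2 × 232.9 − 235.3 = 230.5
  upper = 2 × 232.9 − 228.2 = 237.6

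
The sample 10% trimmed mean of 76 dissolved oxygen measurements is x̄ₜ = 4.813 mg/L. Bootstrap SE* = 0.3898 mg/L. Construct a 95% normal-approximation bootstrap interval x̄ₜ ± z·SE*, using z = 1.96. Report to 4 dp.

(4.0490, 5.5770)

Margin = 1.96 × 0.3898 = 0.76401
Interval: 4.813 ± 0.76401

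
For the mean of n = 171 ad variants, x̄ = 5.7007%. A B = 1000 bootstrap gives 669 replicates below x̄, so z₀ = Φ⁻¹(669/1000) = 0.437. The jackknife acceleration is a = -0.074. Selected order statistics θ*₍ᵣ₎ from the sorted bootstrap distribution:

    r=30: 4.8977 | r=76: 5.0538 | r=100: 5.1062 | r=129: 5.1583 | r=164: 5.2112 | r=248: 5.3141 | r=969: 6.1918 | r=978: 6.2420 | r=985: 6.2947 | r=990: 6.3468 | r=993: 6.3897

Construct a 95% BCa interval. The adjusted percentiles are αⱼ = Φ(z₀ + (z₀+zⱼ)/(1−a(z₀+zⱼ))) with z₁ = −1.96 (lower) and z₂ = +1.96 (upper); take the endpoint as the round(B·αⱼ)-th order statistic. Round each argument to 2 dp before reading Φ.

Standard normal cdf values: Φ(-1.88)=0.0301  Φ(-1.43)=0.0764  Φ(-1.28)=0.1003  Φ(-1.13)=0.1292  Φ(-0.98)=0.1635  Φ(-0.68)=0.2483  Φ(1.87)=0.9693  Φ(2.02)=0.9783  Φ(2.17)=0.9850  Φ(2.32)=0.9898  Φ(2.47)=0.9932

(5.1062, 6.3897)

Lower: z₀ + z₁ = 0.437 + (-1.960) = -1.523; 1 − a(z₀+z₁) = 1 − (-0.074)(-1.523) = 0.8873; argument = 0.437 + (-1.523)/0.8873 = -1.2794 → -1.28.
α₁ = Φ(-1.28) = 0.1003; rank = round(1000 × 0.1003) = 100; θ*₍100₎ = 5.1062.
Upper: z₀ + z₂ = 2.397; 1 − a(z₀+z₂) = 1.1774; argument = 2.4729 → 2.47; α₂ = 0.9932; rank = 993; θ*₍993₎ = 6.3897.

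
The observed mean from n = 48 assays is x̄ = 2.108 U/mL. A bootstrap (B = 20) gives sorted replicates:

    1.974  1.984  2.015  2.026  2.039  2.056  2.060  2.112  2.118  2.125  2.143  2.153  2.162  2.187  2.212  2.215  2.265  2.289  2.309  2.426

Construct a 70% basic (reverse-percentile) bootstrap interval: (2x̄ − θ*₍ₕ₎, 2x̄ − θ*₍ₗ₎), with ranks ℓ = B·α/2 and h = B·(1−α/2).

Percentile endpoints at ranks 3 and 17: θ*₍3₎ = 2.015, θ*₍17₎ = 2.265.
Basic interval reflects these around x̄:
  lower = 2 × 2.108 − 2.265 = 1.951
  upper = 2 × 2.108 − 2.015 = 2.201

(1.951, 2.201)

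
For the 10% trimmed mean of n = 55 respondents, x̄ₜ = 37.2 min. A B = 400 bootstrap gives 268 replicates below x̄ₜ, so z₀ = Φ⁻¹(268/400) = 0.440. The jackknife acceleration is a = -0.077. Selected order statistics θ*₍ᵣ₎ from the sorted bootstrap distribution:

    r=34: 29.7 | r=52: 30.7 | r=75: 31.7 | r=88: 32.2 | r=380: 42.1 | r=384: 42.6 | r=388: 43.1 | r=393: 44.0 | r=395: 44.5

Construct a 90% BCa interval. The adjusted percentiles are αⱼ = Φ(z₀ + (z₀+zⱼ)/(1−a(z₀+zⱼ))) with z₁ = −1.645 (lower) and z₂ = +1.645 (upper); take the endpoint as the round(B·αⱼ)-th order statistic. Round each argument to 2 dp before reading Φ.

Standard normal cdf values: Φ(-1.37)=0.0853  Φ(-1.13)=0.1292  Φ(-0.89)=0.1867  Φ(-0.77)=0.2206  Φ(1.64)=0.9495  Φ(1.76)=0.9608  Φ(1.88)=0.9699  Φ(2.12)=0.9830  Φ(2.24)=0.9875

(31.7, 44.5)

Lower: z₀ + z₁ = 0.440 + (-1.645) = -1.205; 1 − a(z₀+z₁) = 1 − (-0.077)(-1.205) = 0.9072; argument = 0.440 + (-1.205)/0.9072 = -0.8882 → -0.89.
α₁ = Φ(-0.89) = 0.1867; rank = round(400 × 0.1867) = 75; θ*₍75₎ = 31.7.
Upper: z₀ + z₂ = 2.085; 1 − a(z₀+z₂) = 1.1605; argument = 2.2366 → 2.24; α₂ = 0.9875; rank = 395; θ*₍395₎ = 44.5.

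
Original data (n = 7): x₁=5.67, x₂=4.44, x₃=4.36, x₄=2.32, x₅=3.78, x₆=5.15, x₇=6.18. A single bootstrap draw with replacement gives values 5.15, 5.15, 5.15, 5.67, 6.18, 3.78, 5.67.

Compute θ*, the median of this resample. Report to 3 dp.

Sorted: 3.78, 5.15, 5.15, 5.15, 5.67, 5.67, 6.18
Median = middle value = 5.150

θ* = 5.150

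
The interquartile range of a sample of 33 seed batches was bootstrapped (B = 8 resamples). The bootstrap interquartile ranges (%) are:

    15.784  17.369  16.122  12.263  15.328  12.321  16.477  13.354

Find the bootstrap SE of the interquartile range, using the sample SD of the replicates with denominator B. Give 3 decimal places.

SE* = 1.838

Bootstrap SE is the standard deviation of the 8 replicate interquartile ranges.
Mean of replicates: (15.784 + 17.369 + 16.122 + 12.263 + 15.328 + 12.321 + 16.477 + 13.354) / 8 = 119.0180 / 8 = 14.8773
Sum of squared deviations: (+0.9068)² + (+2.4917)² + (+1.2447)² + (−2.6143)² + (+0.4507)² + (−2.5563)² + (+1.5998)² + (−1.5233)² = 27.0318
Variance = 27.0318 / 8 = 3.3790
SE* = √3.3790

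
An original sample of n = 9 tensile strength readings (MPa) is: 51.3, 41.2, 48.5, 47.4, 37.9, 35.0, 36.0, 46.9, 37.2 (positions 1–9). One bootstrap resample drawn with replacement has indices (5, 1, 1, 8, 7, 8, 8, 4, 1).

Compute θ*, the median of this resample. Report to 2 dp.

θ* = 46.90

Resample values: 37.9, 51.3, 51.3, 46.9, 36.0, 46.9, 46.9, 47.4, 51.3.
Sorted: 36.0, 37.9, 46.9, 46.9, 46.9, 47.4, 51.3, 51.3, 51.3
Median = middle value = 46.90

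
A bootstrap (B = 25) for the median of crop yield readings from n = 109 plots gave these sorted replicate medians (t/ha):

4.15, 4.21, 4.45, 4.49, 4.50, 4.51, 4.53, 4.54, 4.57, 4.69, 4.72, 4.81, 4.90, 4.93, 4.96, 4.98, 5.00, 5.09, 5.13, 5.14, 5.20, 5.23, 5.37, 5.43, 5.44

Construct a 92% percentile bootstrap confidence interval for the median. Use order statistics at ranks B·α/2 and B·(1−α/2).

(4.15, 5.43)

α = 0.08; lower rank = 25 × 0.040 = 1; upper rank = 25 × 0.960 = 24.
The 1st smallest replicate is 4.15; the 24th is 5.43.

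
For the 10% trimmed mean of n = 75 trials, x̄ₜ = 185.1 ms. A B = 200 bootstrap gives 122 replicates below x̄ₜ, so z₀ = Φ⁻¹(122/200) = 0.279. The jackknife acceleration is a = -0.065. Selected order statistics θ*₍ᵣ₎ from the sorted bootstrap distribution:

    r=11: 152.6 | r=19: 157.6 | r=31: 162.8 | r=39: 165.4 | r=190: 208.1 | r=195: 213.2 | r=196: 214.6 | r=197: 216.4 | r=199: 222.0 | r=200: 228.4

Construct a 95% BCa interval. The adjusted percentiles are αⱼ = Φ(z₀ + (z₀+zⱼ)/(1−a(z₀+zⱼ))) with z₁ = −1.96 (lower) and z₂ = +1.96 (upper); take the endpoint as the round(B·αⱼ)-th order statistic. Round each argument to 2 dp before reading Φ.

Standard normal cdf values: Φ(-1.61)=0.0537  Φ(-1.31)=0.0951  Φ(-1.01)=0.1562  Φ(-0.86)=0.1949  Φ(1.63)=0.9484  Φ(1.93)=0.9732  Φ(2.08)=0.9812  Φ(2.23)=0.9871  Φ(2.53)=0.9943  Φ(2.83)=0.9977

(152.6, 216.4)

Lower: z₀ + z₁ = 0.279 + (-1.960) = -1.681; 1 − a(z₀+z₁) = 1 − (-0.065)(-1.681) = 0.8907; argument = 0.279 + (-1.681)/0.8907 = -1.6082 → -1.61.
α₁ = Φ(-1.61) = 0.0537; rank = round(200 × 0.0537) = 11; θ*₍11₎ = 152.6.
Upper: z₀ + z₂ = 2.239; 1 − a(z₀+z₂) = 1.1455; argument = 2.2335 → 2.23; α₂ = 0.9871; rank = 197; θ*₍197₎ = 216.4.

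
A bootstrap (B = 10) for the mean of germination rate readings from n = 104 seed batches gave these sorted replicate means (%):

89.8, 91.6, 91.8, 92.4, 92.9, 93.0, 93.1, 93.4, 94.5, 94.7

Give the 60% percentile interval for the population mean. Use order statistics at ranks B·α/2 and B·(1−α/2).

(91.6, 93.4)

α = 0.40; lower rank = 10 × 0.200 = 2; upper rank = 10 × 0.800 = 8.
The 2nd smallest replicate is 91.6; the 8th is 93.4.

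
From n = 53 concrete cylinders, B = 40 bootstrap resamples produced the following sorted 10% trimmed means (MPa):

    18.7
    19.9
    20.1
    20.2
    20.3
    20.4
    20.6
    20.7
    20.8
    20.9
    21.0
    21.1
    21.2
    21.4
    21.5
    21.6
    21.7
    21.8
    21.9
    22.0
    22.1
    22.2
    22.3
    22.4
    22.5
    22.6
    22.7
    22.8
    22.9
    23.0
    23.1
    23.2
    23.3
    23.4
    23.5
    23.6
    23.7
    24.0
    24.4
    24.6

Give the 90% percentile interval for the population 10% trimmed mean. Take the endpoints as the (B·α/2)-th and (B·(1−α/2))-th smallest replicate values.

(19.9, 24.0)

α = 0.10; lower rank = 40 × 0.050 = 2; upper rank = 40 × 0.950 = 38.
The 2nd smallest replicate is 19.9; the 38th is 24.0.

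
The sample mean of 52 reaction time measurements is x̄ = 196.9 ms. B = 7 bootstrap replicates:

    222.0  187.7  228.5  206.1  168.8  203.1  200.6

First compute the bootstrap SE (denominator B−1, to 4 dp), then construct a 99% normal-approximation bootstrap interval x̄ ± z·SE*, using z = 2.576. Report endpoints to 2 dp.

(145.08, 248.72)

Mean of replicates = 202.4000; sum of squared deviations = 2427.8400; SE* = √(2427.8400/6) = 20.1157
Margin = 2.576 × 20.1157 = 51.818
Interval: 196.9 ± 51.818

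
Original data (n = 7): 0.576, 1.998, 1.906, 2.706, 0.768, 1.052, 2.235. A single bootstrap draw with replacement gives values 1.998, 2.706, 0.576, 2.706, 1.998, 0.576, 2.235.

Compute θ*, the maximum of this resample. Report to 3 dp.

θ* = 2.706

Maximum = 2.706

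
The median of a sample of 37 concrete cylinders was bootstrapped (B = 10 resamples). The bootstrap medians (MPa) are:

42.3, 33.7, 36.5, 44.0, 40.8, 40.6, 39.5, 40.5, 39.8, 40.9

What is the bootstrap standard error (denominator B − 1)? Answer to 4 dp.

Bootstrap SE is the standard deviation of the 10 replicate medians.
Mean of replicates: (42.3 + 33.7 + 36.5 + 44.0 + 40.8 + 40.6 + 39.5 + 40.5 + 39.8 + 40.9) / 10 = 398.60000 / 10 = 39.86000
Sum of squared deviations: (+2.44000)² + (−6.16000)² + (−3.36000)² + (+4.14000)² + (+0.94000)² + (+0.74000)² + (−0.36000)² + (+0.64000)² + (−0.06000)² + (+1.04000)² = 75.38400
Variance = 75.38400 / 9 = 8.37600
SE* = √8.37600

SE* = 2.8941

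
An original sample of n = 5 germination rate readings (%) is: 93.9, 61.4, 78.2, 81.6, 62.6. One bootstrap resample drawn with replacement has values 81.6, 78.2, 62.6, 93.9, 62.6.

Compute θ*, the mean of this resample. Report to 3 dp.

Mean = (81.6 + 78.2 + 62.6 + 93.9 + 62.6) / 5 = 378.90 / 5 = 75.780

θ* = 75.780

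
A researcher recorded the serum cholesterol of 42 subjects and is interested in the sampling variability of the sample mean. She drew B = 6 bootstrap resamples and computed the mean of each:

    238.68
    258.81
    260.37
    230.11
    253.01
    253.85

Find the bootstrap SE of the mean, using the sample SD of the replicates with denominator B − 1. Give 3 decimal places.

Bootstrap SE is the standard deviation of the 6 replicate means.
Mean of replicates: (238.68 + 258.81 + 260.37 + 230.11 + 253.01 + 253.85) / 6 = 1494.8300 / 6 = 249.1383
Sum of squared deviations: (−10.4583)² + (+9.6717)² + (+11.2317)² + (−19.0283)² + (+3.8717)² + (+4.7117)² = 728.3353
Variance = 728.3353 / 5 = 145.6671
SE* = √145.6671

SE* = 12.069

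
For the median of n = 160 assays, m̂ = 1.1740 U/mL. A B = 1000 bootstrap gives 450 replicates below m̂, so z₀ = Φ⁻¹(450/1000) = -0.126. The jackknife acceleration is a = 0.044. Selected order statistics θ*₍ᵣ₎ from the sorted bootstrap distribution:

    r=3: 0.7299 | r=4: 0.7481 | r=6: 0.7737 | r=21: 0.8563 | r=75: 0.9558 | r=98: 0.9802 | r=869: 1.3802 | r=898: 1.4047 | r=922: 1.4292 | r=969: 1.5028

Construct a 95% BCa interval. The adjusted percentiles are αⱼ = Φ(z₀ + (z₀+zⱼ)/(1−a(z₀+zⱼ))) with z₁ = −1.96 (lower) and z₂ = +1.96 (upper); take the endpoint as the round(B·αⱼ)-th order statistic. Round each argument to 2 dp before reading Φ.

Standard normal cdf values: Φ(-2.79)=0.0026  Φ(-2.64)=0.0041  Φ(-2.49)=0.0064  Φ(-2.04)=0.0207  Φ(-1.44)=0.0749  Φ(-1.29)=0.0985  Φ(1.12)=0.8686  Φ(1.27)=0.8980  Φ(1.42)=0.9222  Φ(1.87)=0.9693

(0.8563, 1.5028)

Lower: z₀ + z₁ = -0.126 + (-1.960) = -2.086; 1 − a(z₀+z₁) = 1 − (0.044)(-2.086) = 1.0918; argument = -0.126 + (-2.086)/1.0918 = -2.0366 → -2.04.
α₁ = Φ(-2.04) = 0.0207; rank = round(1000 × 0.0207) = 21; θ*₍21₎ = 0.8563.
Upper: z₀ + z₂ = 1.834; 1 − a(z₀+z₂) = 0.9193; argument = 1.8690 → 1.87; α₂ = 0.9693; rank = 969; θ*₍969₎ = 1.5028.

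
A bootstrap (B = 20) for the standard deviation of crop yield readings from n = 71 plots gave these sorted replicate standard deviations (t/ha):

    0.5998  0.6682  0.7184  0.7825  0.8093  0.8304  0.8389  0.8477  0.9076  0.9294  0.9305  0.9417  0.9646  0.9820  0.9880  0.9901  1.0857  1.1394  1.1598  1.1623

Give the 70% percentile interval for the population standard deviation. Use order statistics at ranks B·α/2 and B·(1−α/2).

α = 0.30; lower rank = 20 × 0.150 = 3; upper rank = 20 × 0.850 = 17.
The 3rd smallest replicate is 0.7184; the 17th is 1.0857.

(0.7184, 1.0857)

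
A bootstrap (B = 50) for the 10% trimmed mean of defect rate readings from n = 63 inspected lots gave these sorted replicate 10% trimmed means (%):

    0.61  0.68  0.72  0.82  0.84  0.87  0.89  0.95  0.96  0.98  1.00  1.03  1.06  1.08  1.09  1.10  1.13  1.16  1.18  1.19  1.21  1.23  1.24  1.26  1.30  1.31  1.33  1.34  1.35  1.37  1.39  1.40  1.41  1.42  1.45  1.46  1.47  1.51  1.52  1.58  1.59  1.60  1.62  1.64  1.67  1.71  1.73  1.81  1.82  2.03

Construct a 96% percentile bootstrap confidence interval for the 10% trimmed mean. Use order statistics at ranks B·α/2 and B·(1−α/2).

α = 0.04; lower rank = 50 × 0.020 = 1; upper rank = 50 × 0.980 = 49.
The 1st smallest replicate is 0.61; the 49th is 1.82.

(0.61, 1.82)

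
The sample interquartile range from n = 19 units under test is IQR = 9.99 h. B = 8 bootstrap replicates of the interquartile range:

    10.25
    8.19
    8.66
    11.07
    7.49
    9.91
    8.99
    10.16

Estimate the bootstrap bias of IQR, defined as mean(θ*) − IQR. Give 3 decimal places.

bias = −0.650

mean(θ*) = (10.25 + 8.19 + 8.66 + 11.07 + 7.49 + 9.91 + 8.99 + 10.16) / 8 = 9.3400
bias = 9.3400 − 9.99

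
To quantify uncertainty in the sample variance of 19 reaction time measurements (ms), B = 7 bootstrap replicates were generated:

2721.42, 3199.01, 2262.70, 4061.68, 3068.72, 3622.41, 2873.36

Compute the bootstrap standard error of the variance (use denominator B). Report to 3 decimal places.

Bootstrap SE is the standard deviation of the 7 replicate variances.
Mean of replicates: (2721.42 + 3199.01 + 2262.70 + 4061.68 + 3068.72 + 3622.41 + 2873.36) / 7 = 21809.3000 / 7 = 3115.6143
Sum of squared deviations: (−394.1943)² + (+83.3957)² + (−852.9143)² + (+946.0657)² + (−46.8943)² + (+506.7957)² + (−242.2543)² = 2102575.2036
Variance = 2102575.2036 / 7 = 300367.8862
SE* = √300367.8862

SE* = 548.058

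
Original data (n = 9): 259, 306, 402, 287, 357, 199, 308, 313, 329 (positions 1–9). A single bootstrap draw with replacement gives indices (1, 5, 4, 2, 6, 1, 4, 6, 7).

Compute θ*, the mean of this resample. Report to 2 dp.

Resample values: 259, 357, 287, 306, 199, 259, 287, 199, 308.
Mean = (259 + 357 + 287 + 306 + 199 + 259 + 287 + 199 + 308) / 9 = 2461.0 / 9 = 273.44

θ* = 273.44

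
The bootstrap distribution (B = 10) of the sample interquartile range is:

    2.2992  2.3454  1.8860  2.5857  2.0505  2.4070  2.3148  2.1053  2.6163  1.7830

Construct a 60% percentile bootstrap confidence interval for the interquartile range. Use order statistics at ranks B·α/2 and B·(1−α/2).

(1.8860, 2.4070)

Sorted replicates: 1.7830, 1.8860, 2.0505, 2.1053, 2.2992, 2.3148, 2.3454, 2.4070, 2.5857, 2.6163
α = 0.40; lower rank = 10 × 0.200 = 2; upper rank = 10 × 0.800 = 8.
The 2nd smallest replicate is 1.8860; the 8th is 2.4070.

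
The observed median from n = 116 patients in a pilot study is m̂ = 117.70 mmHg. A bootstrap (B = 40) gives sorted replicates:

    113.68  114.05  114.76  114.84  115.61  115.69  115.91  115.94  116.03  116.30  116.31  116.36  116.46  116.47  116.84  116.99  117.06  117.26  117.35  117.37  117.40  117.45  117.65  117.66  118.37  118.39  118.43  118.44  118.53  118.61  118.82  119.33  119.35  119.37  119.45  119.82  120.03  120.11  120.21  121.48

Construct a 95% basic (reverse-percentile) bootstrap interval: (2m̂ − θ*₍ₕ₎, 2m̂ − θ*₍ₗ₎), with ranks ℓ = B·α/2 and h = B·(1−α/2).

Percentile endpoints at ranks 1 and 39: θ*₍1₎ = 113.68, θ*₍39₎ = 120.21.
Basic interval reflects these around m̂:
  lower = 2 × 117.70 − 120.21 = 115.19
  upper = 2 × 117.70 − 113.68 = 121.72

(115.19, 121.72)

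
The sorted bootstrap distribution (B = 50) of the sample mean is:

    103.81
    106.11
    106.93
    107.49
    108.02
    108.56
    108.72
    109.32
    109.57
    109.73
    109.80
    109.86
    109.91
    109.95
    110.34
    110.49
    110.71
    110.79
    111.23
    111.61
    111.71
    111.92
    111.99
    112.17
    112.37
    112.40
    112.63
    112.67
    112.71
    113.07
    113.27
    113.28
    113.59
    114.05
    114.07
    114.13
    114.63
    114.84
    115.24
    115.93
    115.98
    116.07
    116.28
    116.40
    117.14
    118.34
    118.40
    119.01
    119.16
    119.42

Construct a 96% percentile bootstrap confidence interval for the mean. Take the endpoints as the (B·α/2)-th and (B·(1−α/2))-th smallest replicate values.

(103.81, 119.16)

α = 0.04; lower rank = 50 × 0.020 = 1; upper rank = 50 × 0.980 = 49.
The 1st smallest replicate is 103.81; the 49th is 119.16.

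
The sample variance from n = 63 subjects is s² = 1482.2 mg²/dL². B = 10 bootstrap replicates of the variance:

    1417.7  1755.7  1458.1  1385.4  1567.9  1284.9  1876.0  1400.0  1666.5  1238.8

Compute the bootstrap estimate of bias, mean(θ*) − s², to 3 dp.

bias = +22.900

mean(θ*) = (1417.7 + 1755.7 + 1458.1 + 1385.4 + 1567.9 + 1284.9 + 1876.0 + 1400.0 + 1666.5 + 1238.8) / 10 = 1505.1000
bias = 1505.1000 − 1482.2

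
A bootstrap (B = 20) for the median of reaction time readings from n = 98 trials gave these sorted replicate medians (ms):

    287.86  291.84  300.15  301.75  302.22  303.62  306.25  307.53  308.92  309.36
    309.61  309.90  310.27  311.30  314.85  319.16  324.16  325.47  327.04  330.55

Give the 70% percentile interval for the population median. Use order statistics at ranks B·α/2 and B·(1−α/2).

α = 0.30; lower rank = 20 × 0.150 = 3; upper rank = 20 × 0.850 = 17.
The 3rd smallest replicate is 300.15; the 17th is 324.16.

(300.15, 324.16)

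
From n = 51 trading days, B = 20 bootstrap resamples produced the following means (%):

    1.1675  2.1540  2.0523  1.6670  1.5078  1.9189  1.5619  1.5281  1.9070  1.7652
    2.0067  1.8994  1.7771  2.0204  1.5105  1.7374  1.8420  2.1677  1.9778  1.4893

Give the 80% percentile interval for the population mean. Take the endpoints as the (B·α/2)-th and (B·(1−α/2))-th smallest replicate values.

(1.4893, 2.0523)

Sorted replicates: 1.1675, 1.4893, 1.5078, 1.5105, 1.5281, 1.5619, 1.6670, 1.7374, 1.7652, 1.7771, 1.8420, 1.8994, 1.9070, 1.9189, 1.9778, 2.0067, 2.0204, 2.0523, 2.1540, 2.1677
α = 0.20; lower rank = 20 × 0.100 = 2; upper rank = 20 × 0.900 = 18.
The 2nd smallest replicate is 1.4893; the 18th is 2.0523.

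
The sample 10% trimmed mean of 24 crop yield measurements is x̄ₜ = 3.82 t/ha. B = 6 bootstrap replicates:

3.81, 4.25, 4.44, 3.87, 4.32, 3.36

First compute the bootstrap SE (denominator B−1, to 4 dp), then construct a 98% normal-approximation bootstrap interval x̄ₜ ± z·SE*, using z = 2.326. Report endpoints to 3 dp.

Mean of replicates = 4.0083; sum of squared deviations = 0.8207; SE* = √(0.8207/5) = 0.4051
Margin = 2.326 × 0.4051 = 0.9423
Interval: 3.82 ± 0.9423

(2.878, 4.762)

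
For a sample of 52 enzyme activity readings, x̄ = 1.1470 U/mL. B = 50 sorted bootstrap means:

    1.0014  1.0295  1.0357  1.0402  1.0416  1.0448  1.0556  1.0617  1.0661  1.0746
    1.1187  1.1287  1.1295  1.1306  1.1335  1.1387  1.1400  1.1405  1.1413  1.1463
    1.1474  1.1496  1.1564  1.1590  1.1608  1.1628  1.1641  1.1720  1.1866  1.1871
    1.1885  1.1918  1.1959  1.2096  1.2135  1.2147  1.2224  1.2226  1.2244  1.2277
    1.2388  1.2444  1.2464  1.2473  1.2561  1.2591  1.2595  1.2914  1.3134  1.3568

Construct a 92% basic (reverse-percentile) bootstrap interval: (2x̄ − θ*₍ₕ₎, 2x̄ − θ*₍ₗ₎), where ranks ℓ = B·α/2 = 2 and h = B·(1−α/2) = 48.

(1.0026, 1.2645)

Percentile endpoints at ranks 2 and 48: θ*₍2₎ = 1.0295, θ*₍48₎ = 1.2914.
Basic interval reflects these around x̄:
  lower = 2 × 1.1470 − 1.2914 = 1.0026
  upper = 2 × 1.1470 − 1.0295 = 1.2645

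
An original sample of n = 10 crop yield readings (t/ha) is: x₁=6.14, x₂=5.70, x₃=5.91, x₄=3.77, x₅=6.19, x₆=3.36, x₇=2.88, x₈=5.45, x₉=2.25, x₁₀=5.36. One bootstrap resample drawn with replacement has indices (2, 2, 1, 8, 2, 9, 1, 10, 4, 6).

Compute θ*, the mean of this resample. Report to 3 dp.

θ* = 4.957

Resample values: 5.70, 5.70, 6.14, 5.45, 5.70, 2.25, 6.14, 5.36, 3.77, 3.36.
Mean = (5.70 + 5.70 + 6.14 + 5.45 + 5.70 + 2.25 + 6.14 + 5.36 + 3.77 + 3.36) / 10 = 49.570 / 10 = 4.957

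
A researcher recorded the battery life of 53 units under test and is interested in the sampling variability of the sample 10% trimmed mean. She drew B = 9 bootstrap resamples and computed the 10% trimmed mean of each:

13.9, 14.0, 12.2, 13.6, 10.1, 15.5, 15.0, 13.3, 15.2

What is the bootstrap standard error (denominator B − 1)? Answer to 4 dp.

SE* = 1.6831

Bootstrap SE is the standard deviation of the 9 replicate 10% trimmed means.
Mean of replicates: (13.9 + 14.0 + 12.2 + 13.6 + 10.1 + 15.5 + 15.0 + 13.3 + 15.2) / 9 = 122.80000 / 9 = 13.64444
Sum of squared deviations: (+0.25556)² + (+0.35556)² + (−1.44444)² + (−0.04444)² + (−3.54444)² + (+1.85556)² + (+1.35556)² + (−0.34444)² + (+1.55556)² = 22.66222
Variance = 22.66222 / 8 = 2.83278
SE* = √2.83278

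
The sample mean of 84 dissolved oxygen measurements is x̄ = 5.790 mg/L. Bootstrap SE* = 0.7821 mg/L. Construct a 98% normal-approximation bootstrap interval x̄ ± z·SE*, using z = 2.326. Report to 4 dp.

Margin = 2.326 × 0.7821 = 1.81916
Interval: 5.790 ± 1.81916

(3.9708, 7.6092)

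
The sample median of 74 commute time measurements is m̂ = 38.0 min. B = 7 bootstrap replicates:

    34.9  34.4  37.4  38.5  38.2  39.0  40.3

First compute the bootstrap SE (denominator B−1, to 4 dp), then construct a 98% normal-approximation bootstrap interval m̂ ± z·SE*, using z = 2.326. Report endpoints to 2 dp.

(32.98, 43.02)

Mean of replicates = 37.5286; sum of squared deviations = 27.9543; SE* = √(27.9543/6) = 2.1585
Margin = 2.326 × 2.1585 = 5.021
Interval: 38.0 ± 5.021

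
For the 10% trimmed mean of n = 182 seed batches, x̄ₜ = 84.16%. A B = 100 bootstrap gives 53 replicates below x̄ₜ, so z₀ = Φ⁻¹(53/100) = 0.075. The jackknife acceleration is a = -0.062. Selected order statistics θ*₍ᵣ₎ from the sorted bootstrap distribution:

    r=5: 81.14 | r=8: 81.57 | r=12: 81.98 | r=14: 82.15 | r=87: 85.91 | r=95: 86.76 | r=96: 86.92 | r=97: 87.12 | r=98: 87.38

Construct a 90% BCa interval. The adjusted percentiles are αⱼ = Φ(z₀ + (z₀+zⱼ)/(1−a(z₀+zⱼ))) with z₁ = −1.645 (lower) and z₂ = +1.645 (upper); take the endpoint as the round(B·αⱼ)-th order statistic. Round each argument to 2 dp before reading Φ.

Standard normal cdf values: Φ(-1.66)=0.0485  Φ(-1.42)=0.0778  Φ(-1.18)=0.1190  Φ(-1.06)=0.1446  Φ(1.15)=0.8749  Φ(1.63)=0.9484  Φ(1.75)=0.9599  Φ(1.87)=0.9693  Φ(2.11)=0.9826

Lower: z₀ + z₁ = 0.075 + (-1.645) = -1.570; 1 − a(z₀+z₁) = 1 − (-0.062)(-1.570) = 0.9027; argument = 0.075 + (-1.570)/0.9027 = -1.6643 → -1.66.
α₁ = Φ(-1.66) = 0.0485; rank = round(100 × 0.0485) = 5; θ*₍5₎ = 81.14.
Upper: z₀ + z₂ = 1.720; 1 − a(z₀+z₂) = 1.1066; argument = 1.6293 → 1.63; α₂ = 0.9484; rank = 95; θ*₍95₎ = 86.76.

(81.14, 86.76)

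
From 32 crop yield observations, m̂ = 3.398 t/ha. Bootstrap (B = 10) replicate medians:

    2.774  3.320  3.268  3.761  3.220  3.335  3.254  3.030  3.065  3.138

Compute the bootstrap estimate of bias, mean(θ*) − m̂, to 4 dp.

mean(θ*) = (2.774 + 3.320 + 3.268 + 3.761 + 3.220 + 3.335 + 3.254 + 3.030 + 3.065 + 3.138) / 10 = 3.21650
bias = 3.21650 − 3.398

bias = −0.1815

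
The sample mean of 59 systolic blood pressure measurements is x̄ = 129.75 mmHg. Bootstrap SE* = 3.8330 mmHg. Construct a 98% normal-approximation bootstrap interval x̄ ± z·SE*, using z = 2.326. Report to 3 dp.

(120.834, 138.666)

Margin = 2.326 × 3.8330 = 8.9156
Interval: 129.75 ± 8.9156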